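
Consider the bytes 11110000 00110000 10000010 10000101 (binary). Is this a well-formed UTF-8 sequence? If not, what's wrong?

invalid (non-continuation byte where continuation expected)

Leading byte 0xF0 = 11110000 → 4-byte form.
Byte 2 is 0x30 = 00110000, which is not 10xxxxxx — expected a continuation byte.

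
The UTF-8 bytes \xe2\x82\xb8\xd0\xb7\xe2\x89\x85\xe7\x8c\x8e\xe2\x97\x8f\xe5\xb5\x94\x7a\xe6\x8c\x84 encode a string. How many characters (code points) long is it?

8

Byte at offset 0: 0xE2 = 11100010 → 3-byte char (#1). Advance 3.
Byte at offset 3: 0xD0 = 11010000 → 2-byte char (#2). Advance 2.
Byte at offset 5: 0xE2 = 11100010 → 3-byte char (#3). Advance 3.
Byte at offset 8: 0xE7 = 11100111 → 3-byte char (#4). Advance 3.
Byte at offset 11: 0xE2 = 11100010 → 3-byte char (#5). Advance 3.
Byte at offset 14: 0xE5 = 11100101 → 3-byte char (#6). Advance 3.
Byte at offset 17: 0x7A = 01111010 → 1-byte char (#7). Advance 1.
Byte at offset 18: 0xE6 = 11100110 → 3-byte char (#8). Advance 3.
Reached end at offset 21 after 8 code points.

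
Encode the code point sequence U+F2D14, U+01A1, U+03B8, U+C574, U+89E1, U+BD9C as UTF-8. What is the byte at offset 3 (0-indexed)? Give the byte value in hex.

U+F2D14 → 4-byte form F3 B2 B4 94 at offsets 0–3.
Offset 3 falls in char 1's range; it's byte 4 of F3 B2 B4 94 = 0x94.

0x94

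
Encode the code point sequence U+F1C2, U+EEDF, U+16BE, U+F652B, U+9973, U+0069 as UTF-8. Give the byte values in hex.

EF 87 82 EE BB 9F E1 9A BE F3 B6 94 AB E9 A5 B3 69

U+F1C2: 3-byte form → EF 87 82.
U+EEDF: 3-byte form → EE BB 9F.
U+16BE: 3-byte form → E1 9A BE.
U+F652B: 4-byte form → F3 B6 94 AB.
U+9973: 3-byte form → E9 A5 B3.
U+0069: 1-byte form → 69.
Concatenated (17 bytes): EF 87 82 EE BB 9F E1 9A BE F3 B6 94 AB E9 A5 B3 69.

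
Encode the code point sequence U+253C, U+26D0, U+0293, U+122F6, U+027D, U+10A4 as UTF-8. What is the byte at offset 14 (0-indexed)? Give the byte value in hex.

U+253C → 3-byte form E2 94 BC at offsets 0–2.
U+26D0 → 3-byte form E2 9B 90 at offsets 3–5.
U+0293 → 2-byte form CA 93 at offsets 6–7.
U+122F6 → 4-byte form F0 92 8B B6 at offsets 8–11.
U+027D → 2-byte form C9 BD at offsets 12–13.
U+10A4 → 3-byte form E1 82 A4 at offsets 14–16.
Offset 14 falls in char 6's range; it's byte 1 of E1 82 A4 = 0xE1.

0xE1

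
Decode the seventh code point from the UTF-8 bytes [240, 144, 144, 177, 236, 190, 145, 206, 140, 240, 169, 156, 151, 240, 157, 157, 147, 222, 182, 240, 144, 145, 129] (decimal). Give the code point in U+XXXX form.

Offset 0: leading byte 0xF0 = 11110000 → 4-byte char #1 = F0 90 90 B1.
Offset 4: leading byte 0xEC = 11101100 → 3-byte char #2 = EC BE 91.
Offset 7: leading byte 0xCE = 11001110 → 2-byte char #3 = CE 8C.
Offset 9: leading byte 0xF0 = 11110000 → 4-byte char #4 = F0 A9 9C 97.
Offset 13: leading byte 0xF0 = 11110000 → 4-byte char #5 = F0 9D 9D 93.
Offset 17: leading byte 0xDE = 11011110 → 2-byte char #6 = DE B6.
Offset 19: leading byte 0xF0 = 11110000 → 4-byte char #7 = F0 90 91 81.
Leading byte 0xF0 = 11110000 matches 11110xxx → 4-byte sequence.
Byte 1: 0xF0 = 11110000, payload 000 (3 bits).
Byte 2: 0x90 = 10010000 (10xxxxxx ✓), payload 010000.
Byte 3: 0x91 = 10010001 (10xxxxxx ✓), payload 010001.
Byte 4: 0x81 = 10000001 (10xxxxxx ✓), payload 000001.
Concatenate: 000010000010001000001 = 0x10441 (21 bits → U+10441).

U+10441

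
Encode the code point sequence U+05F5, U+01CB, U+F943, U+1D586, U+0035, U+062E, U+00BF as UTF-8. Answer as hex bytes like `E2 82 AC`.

D7 B5 C7 8B EF A5 83 F0 9D 96 86 35 D8 AE C2 BF

U+05F5: 2-byte form → D7 B5.
U+01CB: 2-byte form → C7 8B.
U+F943: 3-byte form → EF A5 83.
U+1D586: 4-byte form → F0 9D 96 86.
U+0035: 1-byte form → 35.
U+062E: 2-byte form → D8 AE.
U+00BF: 2-byte form → C2 BF.
Concatenated (16 bytes): D7 B5 C7 8B EF A5 83 F0 9D 96 86 35 D8 AE C2 BF.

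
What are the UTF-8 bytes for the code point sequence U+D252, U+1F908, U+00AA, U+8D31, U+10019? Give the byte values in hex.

U+D252: 3-byte form → ED 89 92.
U+1F908: 4-byte form → F0 9F A4 88.
U+00AA: 2-byte form → C2 AA.
U+8D31: 3-byte form → E8 B4 B1.
U+10019: 4-byte form → F0 90 80 99.
Concatenated (16 bytes): ED 89 92 F0 9F A4 88 C2 AA E8 B4 B1 F0 90 80 99.

ED 89 92 F0 9F A4 88 C2 AA E8 B4 B1 F0 90 80 99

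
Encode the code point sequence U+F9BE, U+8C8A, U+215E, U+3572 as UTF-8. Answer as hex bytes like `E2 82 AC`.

U+F9BE: 3-byte form → EF A6 BE.
U+8C8A: 3-byte form → E8 B2 8A.
U+215E: 3-byte form → E2 85 9E.
U+3572: 3-byte form → E3 95 B2.
Concatenated (12 bytes): EF A6 BE E8 B2 8A E2 85 9E E3 95 B2.

EF A6 BE E8 B2 8A E2 85 9E E3 95 B2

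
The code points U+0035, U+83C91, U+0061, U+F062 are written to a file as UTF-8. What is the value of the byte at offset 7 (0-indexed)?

0x81

U+0035 → 1-byte form 35 at offsets 0–0.
U+83C91 → 4-byte form F2 83 B2 91 at offsets 1–4.
U+0061 → 1-byte form 61 at offsets 5–5.
U+F062 → 3-byte form EF 81 A2 at offsets 6–8.
Offset 7 falls in char 4's range; it's byte 2 of EF 81 A2 = 0x81.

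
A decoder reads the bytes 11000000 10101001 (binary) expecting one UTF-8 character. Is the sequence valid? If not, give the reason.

invalid (overlong encoding)

Leading byte 0xC0 = 11000000 → 2-byte form.
Continuation bytes all match 10xxxxxx. Payload decodes to 0x29.
But 0x29 < 0x80, the minimum for a 2-byte sequence — this is an overlong encoding.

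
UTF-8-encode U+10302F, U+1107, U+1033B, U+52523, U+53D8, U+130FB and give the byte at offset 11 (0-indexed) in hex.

0xF1

U+10302F → 4-byte form F4 83 80 AF at offsets 0–3.
U+1107 → 3-byte form E1 84 87 at offsets 4–6.
U+1033B → 4-byte form F0 90 8C BB at offsets 7–10.
U+52523 → 4-byte form F1 92 94 A3 at offsets 11–14.
Offset 11 falls in char 4's range; it's byte 1 of F1 92 94 A3 = 0xF1.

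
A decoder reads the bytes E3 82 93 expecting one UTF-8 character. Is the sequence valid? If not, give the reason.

Leading byte 0xE3 = 11100011 → 3-byte form.
Continuation bytes 0x82=10000010, 0x93=10010011 all match 10xxxxxx.
Decoded value 0x3093 is ≥ 0x800 (shortest form) and not a surrogate.

valid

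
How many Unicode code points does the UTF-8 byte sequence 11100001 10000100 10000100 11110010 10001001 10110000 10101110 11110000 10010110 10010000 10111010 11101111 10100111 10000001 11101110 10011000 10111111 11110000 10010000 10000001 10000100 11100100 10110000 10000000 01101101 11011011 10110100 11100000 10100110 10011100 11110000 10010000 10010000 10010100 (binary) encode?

11

Byte at offset 0: 0xE1 = 11100001 → 3-byte char (#1). Advance 3.
Byte at offset 3: 0xF2 = 11110010 → 4-byte char (#2). Advance 4.
Byte at offset 7: 0xF0 = 11110000 → 4-byte char (#3). Advance 4.
Byte at offset 11: 0xEF = 11101111 → 3-byte char (#4). Advance 3.
Byte at offset 14: 0xEE = 11101110 → 3-byte char (#5). Advance 3.
Byte at offset 17: 0xF0 = 11110000 → 4-byte char (#6). Advance 4.
Byte at offset 21: 0xE4 = 11100100 → 3-byte char (#7). Advance 3.
Byte at offset 24: 0x6D = 01101101 → 1-byte char (#8). Advance 1.
Byte at offset 25: 0xDB = 11011011 → 2-byte char (#9). Advance 2.
Byte at offset 27: 0xE0 = 11100000 → 3-byte char (#10). Advance 3.
Byte at offset 30: 0xF0 = 11110000 → 4-byte char (#11). Advance 4.
Reached end at offset 34 after 11 code points.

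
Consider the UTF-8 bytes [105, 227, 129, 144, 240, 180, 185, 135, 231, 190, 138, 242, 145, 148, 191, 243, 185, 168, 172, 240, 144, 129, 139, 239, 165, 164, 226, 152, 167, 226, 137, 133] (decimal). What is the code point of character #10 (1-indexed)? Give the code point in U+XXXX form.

U+2245

Offset 0: leading byte 0x69 = 01101001 → 1-byte char #1 = 69.
Offset 1: leading byte 0xE3 = 11100011 → 3-byte char #2 = E3 81 90.
Offset 4: leading byte 0xF0 = 11110000 → 4-byte char #3 = F0 B4 B9 87.
Offset 8: leading byte 0xE7 = 11100111 → 3-byte char #4 = E7 BE 8A.
Offset 11: leading byte 0xF2 = 11110010 → 4-byte char #5 = F2 91 94 BF.
Offset 15: leading byte 0xF3 = 11110011 → 4-byte char #6 = F3 B9 A8 AC.
Offset 19: leading byte 0xF0 = 11110000 → 4-byte char #7 = F0 90 81 8B.
Offset 23: leading byte 0xEF = 11101111 → 3-byte char #8 = EF A5 A4.
Offset 26: leading byte 0xE2 = 11100010 → 3-byte char #9 = E2 98 A7.
Offset 29: leading byte 0xE2 = 11100010 → 3-byte char #10 = E2 89 85.
Leading byte 0xE2 = 11100010 matches 1110xxxx → 3-byte sequence.
Byte 1: 0xE2 = 11100010, payload 0010 (4 bits).
Byte 2: 0x89 = 10001001 (10xxxxxx ✓), payload 001001.
Byte 3: 0x85 = 10000101 (10xxxxxx ✓), payload 000101.
Concatenate: 0010001001000101 = 0x2245 (16 bits → U+2245).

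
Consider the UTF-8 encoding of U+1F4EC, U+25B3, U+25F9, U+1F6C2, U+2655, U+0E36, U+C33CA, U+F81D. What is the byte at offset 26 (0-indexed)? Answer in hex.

U+1F4EC → 4-byte form F0 9F 93 AC at offsets 0–3.
U+25B3 → 3-byte form E2 96 B3 at offsets 4–6.
U+25F9 → 3-byte form E2 97 B9 at offsets 7–9.
U+1F6C2 → 4-byte form F0 9F 9B 82 at offsets 10–13.
U+2655 → 3-byte form E2 99 95 at offsets 14–16.
U+0E36 → 3-byte form E0 B8 B6 at offsets 17–19.
U+C33CA → 4-byte form F3 83 8F 8A at offsets 20–23.
U+F81D → 3-byte form EF A0 9D at offsets 24–26.
Offset 26 falls in char 8's range; it's byte 3 of EF A0 9D = 0x9D.

0x9D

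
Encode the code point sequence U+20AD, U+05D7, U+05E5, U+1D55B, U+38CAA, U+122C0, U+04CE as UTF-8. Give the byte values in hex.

E2 82 AD D7 97 D7 A5 F0 9D 95 9B F0 B8 B2 AA F0 92 8B 80 D3 8E

U+20AD: 3-byte form → E2 82 AD.
U+05D7: 2-byte form → D7 97.
U+05E5: 2-byte form → D7 A5.
U+1D55B: 4-byte form → F0 9D 95 9B.
U+38CAA: 4-byte form → F0 B8 B2 AA.
U+122C0: 4-byte form → F0 92 8B 80.
U+04CE: 2-byte form → D3 8E.
Concatenated (21 bytes): E2 82 AD D7 97 D7 A5 F0 9D 95 9B F0 B8 B2 AA F0 92 8B 80 D3 8E.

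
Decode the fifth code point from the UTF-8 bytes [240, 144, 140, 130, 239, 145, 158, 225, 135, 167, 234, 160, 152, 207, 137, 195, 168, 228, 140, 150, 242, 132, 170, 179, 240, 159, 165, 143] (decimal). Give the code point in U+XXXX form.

U+03C9

Offset 0: leading byte 0xF0 = 11110000 → 4-byte char #1 = F0 90 8C 82.
Offset 4: leading byte 0xEF = 11101111 → 3-byte char #2 = EF 91 9E.
Offset 7: leading byte 0xE1 = 11100001 → 3-byte char #3 = E1 87 A7.
Offset 10: leading byte 0xEA = 11101010 → 3-byte char #4 = EA A0 98.
Offset 13: leading byte 0xCF = 11001111 → 2-byte char #5 = CF 89.
Leading byte 0xCF = 11001111 matches 110xxxxx → 2-byte sequence.
Byte 1: 0xCF = 11001111, payload 01111 (5 bits).
Byte 2: 0x89 = 10001001 (10xxxxxx ✓), payload 001001.
Concatenate: 01111001001 = 0x3C9 (11 bits → U+03C9).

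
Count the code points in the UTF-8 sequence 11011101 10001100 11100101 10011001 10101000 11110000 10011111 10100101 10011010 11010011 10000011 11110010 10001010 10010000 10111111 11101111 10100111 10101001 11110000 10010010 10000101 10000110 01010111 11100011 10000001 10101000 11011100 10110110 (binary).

Byte at offset 0: 0xDD = 11011101 → 2-byte char (#1). Advance 2.
Byte at offset 2: 0xE5 = 11100101 → 3-byte char (#2). Advance 3.
Byte at offset 5: 0xF0 = 11110000 → 4-byte char (#3). Advance 4.
Byte at offset 9: 0xD3 = 11010011 → 2-byte char (#4). Advance 2.
Byte at offset 11: 0xF2 = 11110010 → 4-byte char (#5). Advance 4.
Byte at offset 15: 0xEF = 11101111 → 3-byte char (#6). Advance 3.
Byte at offset 18: 0xF0 = 11110000 → 4-byte char (#7). Advance 4.
Byte at offset 22: 0x57 = 01010111 → 1-byte char (#8). Advance 1.
Byte at offset 23: 0xE3 = 11100011 → 3-byte char (#9). Advance 3.
Byte at offset 26: 0xDC = 11011100 → 2-byte char (#10). Advance 2.
Reached end at offset 28 after 10 code points.

10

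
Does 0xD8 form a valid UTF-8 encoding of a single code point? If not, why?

invalid (sequence truncated)

Leading byte 0xD8 = 11011000 → 2-byte form, but only 1 byte is present.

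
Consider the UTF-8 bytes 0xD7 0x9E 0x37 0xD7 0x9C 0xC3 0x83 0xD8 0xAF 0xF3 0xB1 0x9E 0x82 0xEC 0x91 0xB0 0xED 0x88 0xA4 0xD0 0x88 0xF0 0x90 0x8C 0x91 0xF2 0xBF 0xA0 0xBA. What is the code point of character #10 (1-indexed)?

U+10311

Offset 0: leading byte 0xD7 = 11010111 → 2-byte char #1 = D7 9E.
Offset 2: leading byte 0x37 = 00110111 → 1-byte char #2 = 37.
Offset 3: leading byte 0xD7 = 11010111 → 2-byte char #3 = D7 9C.
Offset 5: leading byte 0xC3 = 11000011 → 2-byte char #4 = C3 83.
Offset 7: leading byte 0xD8 = 11011000 → 2-byte char #5 = D8 AF.
Offset 9: leading byte 0xF3 = 11110011 → 4-byte char #6 = F3 B1 9E 82.
Offset 13: leading byte 0xEC = 11101100 → 3-byte char #7 = EC 91 B0.
Offset 16: leading byte 0xED = 11101101 → 3-byte char #8 = ED 88 A4.
Offset 19: leading byte 0xD0 = 11010000 → 2-byte char #9 = D0 88.
Offset 21: leading byte 0xF0 = 11110000 → 4-byte char #10 = F0 90 8C 91.
Leading byte 0xF0 = 11110000 matches 11110xxx → 4-byte sequence.
Byte 1: 0xF0 = 11110000, payload 000 (3 bits).
Byte 2: 0x90 = 10010000 (10xxxxxx ✓), payload 010000.
Byte 3: 0x8C = 10001100 (10xxxxxx ✓), payload 001100.
Byte 4: 0x91 = 10010001 (10xxxxxx ✓), payload 010001.
Concatenate: 000010000001100010001 = 0x10311 (21 bits → U+10311).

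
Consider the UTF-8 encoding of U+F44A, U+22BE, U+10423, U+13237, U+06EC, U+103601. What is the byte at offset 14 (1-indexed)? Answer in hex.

1-indexed offset 14 is 0-indexed offset 13.
U+F44A → 3-byte form EF 91 8A at offsets 0–2.
U+22BE → 3-byte form E2 8A BE at offsets 3–5.
U+10423 → 4-byte form F0 90 90 A3 at offsets 6–9.
U+13237 → 4-byte form F0 93 88 B7 at offsets 10–13.
Offset 13 falls in char 4's range; it's byte 4 of F0 93 88 B7 = 0xB7.

0xB7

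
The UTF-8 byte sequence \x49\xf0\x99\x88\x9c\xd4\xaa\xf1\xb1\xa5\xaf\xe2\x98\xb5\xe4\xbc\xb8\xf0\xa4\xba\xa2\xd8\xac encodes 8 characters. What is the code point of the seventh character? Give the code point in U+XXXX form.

Offset 0: leading byte 0x49 = 01001001 → 1-byte char #1 = 49.
Offset 1: leading byte 0xF0 = 11110000 → 4-byte char #2 = F0 99 88 9C.
Offset 5: leading byte 0xD4 = 11010100 → 2-byte char #3 = D4 AA.
Offset 7: leading byte 0xF1 = 11110001 → 4-byte char #4 = F1 B1 A5 AF.
Offset 11: leading byte 0xE2 = 11100010 → 3-byte char #5 = E2 98 B5.
Offset 14: leading byte 0xE4 = 11100100 → 3-byte char #6 = E4 BC B8.
Offset 17: leading byte 0xF0 = 11110000 → 4-byte char #7 = F0 A4 BA A2.
Leading byte 0xF0 = 11110000 matches 11110xxx → 4-byte sequence.
Byte 1: 0xF0 = 11110000, payload 000 (3 bits).
Byte 2: 0xA4 = 10100100 (10xxxxxx ✓), payload 100100.
Byte 3: 0xBA = 10111010 (10xxxxxx ✓), payload 111010.
Byte 4: 0xA2 = 10100010 (10xxxxxx ✓), payload 100010.
Concatenate: 000100100111010100010 = 0x24EA2 (21 bits → U+24EA2).

U+24EA2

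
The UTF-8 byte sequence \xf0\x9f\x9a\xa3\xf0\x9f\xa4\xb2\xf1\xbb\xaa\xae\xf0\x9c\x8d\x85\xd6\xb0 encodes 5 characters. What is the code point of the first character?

Offset 0: leading byte 0xF0 = 11110000 → 4-byte char #1 = F0 9F 9A A3.
Leading byte 0xF0 = 11110000 matches 11110xxx → 4-byte sequence.
Byte 1: 0xF0 = 11110000, payload 000 (3 bits).
Byte 2: 0x9F = 10011111 (10xxxxxx ✓), payload 011111.
Byte 3: 0x9A = 10011010 (10xxxxxx ✓), payload 011010.
Byte 4: 0xA3 = 10100011 (10xxxxxx ✓), payload 100011.
Concatenate: 000011111011010100011 = 0x1F6A3 (21 bits → U+1F6A3).

U+1F6A3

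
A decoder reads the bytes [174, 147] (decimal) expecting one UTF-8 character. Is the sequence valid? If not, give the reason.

Byte 0xAE = 10101110 has the form 10xxxxxx — a continuation byte — but there is no preceding leading byte.

invalid (continuation byte with no leading byte)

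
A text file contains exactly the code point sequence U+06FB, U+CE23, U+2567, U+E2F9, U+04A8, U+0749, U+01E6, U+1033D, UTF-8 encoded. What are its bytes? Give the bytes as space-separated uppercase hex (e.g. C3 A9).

DB BB EC B8 A3 E2 95 A7 EE 8B B9 D2 A8 DD 89 C7 A6 F0 90 8C BD

U+06FB: 2-byte form → DB BB.
U+CE23: 3-byte form → EC B8 A3.
U+2567: 3-byte form → E2 95 A7.
U+E2F9: 3-byte form → EE 8B B9.
U+04A8: 2-byte form → D2 A8.
U+0749: 2-byte form → DD 89.
U+01E6: 2-byte form → C7 A6.
U+1033D: 4-byte form → F0 90 8C BD.
Concatenated (21 bytes): DB BB EC B8 A3 E2 95 A7 EE 8B B9 D2 A8 DD 89 C7 A6 F0 90 8C BD.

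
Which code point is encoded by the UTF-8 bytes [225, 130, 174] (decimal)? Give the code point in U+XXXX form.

Leading byte 0xE1 = 11100001 matches 1110xxxx → 3-byte sequence.
Byte 1: 0xE1 = 11100001, payload 0001 (4 bits).
Byte 2: 0x82 = 10000010 (10xxxxxx ✓), payload 000010.
Byte 3: 0xAE = 10101110 (10xxxxxx ✓), payload 101110.
Concatenate: 0001000010101110 = 0x10AE (16 bits → U+10AE).

U+10AE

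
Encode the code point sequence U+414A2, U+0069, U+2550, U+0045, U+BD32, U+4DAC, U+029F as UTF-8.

F1 81 92 A2 69 E2 95 90 45 EB B4 B2 E4 B6 AC CA 9F

U+414A2: 4-byte form → F1 81 92 A2.
U+0069: 1-byte form → 69.
U+2550: 3-byte form → E2 95 90.
U+0045: 1-byte form → 45.
U+BD32: 3-byte form → EB B4 B2.
U+4DAC: 3-byte form → E4 B6 AC.
U+029F: 2-byte form → CA 9F.
Concatenated (17 bytes): F1 81 92 A2 69 E2 95 90 45 EB B4 B2 E4 B6 AC CA 9F.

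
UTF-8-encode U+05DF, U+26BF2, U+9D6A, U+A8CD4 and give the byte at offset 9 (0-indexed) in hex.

0xF2

U+05DF → 2-byte form D7 9F at offsets 0–1.
U+26BF2 → 4-byte form F0 A6 AF B2 at offsets 2–5.
U+9D6A → 3-byte form E9 B5 AA at offsets 6–8.
U+A8CD4 → 4-byte form F2 A8 B3 94 at offsets 9–12.
Offset 9 falls in char 4's range; it's byte 1 of F2 A8 B3 94 = 0xF2.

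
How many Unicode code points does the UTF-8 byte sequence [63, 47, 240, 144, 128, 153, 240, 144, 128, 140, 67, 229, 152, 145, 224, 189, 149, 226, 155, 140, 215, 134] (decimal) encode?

Byte at offset 0: 0x3F = 00111111 → 1-byte char (#1). Advance 1.
Byte at offset 1: 0x2F = 00101111 → 1-byte char (#2). Advance 1.
Byte at offset 2: 0xF0 = 11110000 → 4-byte char (#3). Advance 4.
Byte at offset 6: 0xF0 = 11110000 → 4-byte char (#4). Advance 4.
Byte at offset 10: 0x43 = 01000011 → 1-byte char (#5). Advance 1.
Byte at offset 11: 0xE5 = 11100101 → 3-byte char (#6). Advance 3.
Byte at offset 14: 0xE0 = 11100000 → 3-byte char (#7). Advance 3.
Byte at offset 17: 0xE2 = 11100010 → 3-byte char (#8). Advance 3.
Byte at offset 20: 0xD7 = 11010111 → 2-byte char (#9). Advance 2.
Reached end at offset 22 after 9 code points.

9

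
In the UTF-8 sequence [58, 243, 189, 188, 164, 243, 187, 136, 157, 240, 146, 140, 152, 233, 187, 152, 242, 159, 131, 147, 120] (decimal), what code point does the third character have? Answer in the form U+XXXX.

U+FB21D

Offset 0: leading byte 0x3A = 00111010 → 1-byte char #1 = 3A.
Offset 1: leading byte 0xF3 = 11110011 → 4-byte char #2 = F3 BD BC A4.
Offset 5: leading byte 0xF3 = 11110011 → 4-byte char #3 = F3 BB 88 9D.
Leading byte 0xF3 = 11110011 matches 11110xxx → 4-byte sequence.
Byte 1: 0xF3 = 11110011, payload 011 (3 bits).
Byte 2: 0xBB = 10111011 (10xxxxxx ✓), payload 111011.
Byte 3: 0x88 = 10001000 (10xxxxxx ✓), payload 001000.
Byte 4: 0x9D = 10011101 (10xxxxxx ✓), payload 011101.
Concatenate: 011111011001000011101 = 0xFB21D (21 bits → U+FB21D).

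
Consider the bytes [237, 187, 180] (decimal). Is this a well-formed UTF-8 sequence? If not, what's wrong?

Structurally a 3-byte sequence; payload = 0xDEF4.
But 0xDEF4 is in U+D800–U+DFFF, the surrogate range. Surrogates are not Unicode scalar values and are forbidden in UTF-8.

invalid (encodes a surrogate (U+D800–U+DFFF))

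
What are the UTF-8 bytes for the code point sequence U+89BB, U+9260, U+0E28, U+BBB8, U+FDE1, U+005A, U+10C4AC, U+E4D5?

E8 A6 BB E9 89 A0 E0 B8 A8 EB AE B8 EF B7 A1 5A F4 8C 92 AC EE 93 95

U+89BB: 3-byte form → E8 A6 BB.
U+9260: 3-byte form → E9 89 A0.
U+0E28: 3-byte form → E0 B8 A8.
U+BBB8: 3-byte form → EB AE B8.
U+FDE1: 3-byte form → EF B7 A1.
U+005A: 1-byte form → 5A.
U+10C4AC: 4-byte form → F4 8C 92 AC.
U+E4D5: 3-byte form → EE 93 95.
Concatenated (23 bytes): E8 A6 BB E9 89 A0 E0 B8 A8 EB AE B8 EF B7 A1 5A F4 8C 92 AC EE 93 95.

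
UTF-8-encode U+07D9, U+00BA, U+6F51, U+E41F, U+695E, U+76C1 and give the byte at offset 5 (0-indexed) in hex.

U+07D9 → 2-byte form DF 99 at offsets 0–1.
U+00BA → 2-byte form C2 BA at offsets 2–3.
U+6F51 → 3-byte form E6 BD 91 at offsets 4–6.
Offset 5 falls in char 3's range; it's byte 2 of E6 BD 91 = 0xBD.

0xBD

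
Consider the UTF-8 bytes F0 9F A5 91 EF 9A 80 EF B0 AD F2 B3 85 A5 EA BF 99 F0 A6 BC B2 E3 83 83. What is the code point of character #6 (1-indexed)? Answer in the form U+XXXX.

Offset 0: leading byte 0xF0 = 11110000 → 4-byte char #1 = F0 9F A5 91.
Offset 4: leading byte 0xEF = 11101111 → 3-byte char #2 = EF 9A 80.
Offset 7: leading byte 0xEF = 11101111 → 3-byte char #3 = EF B0 AD.
Offset 10: leading byte 0xF2 = 11110010 → 4-byte char #4 = F2 B3 85 A5.
Offset 14: leading byte 0xEA = 11101010 → 3-byte char #5 = EA BF 99.
Offset 17: leading byte 0xF0 = 11110000 → 4-byte char #6 = F0 A6 BC B2.
Leading byte 0xF0 = 11110000 matches 11110xxx → 4-byte sequence.
Byte 1: 0xF0 = 11110000, payload 000 (3 bits).
Byte 2: 0xA6 = 10100110 (10xxxxxx ✓), payload 100110.
Byte 3: 0xBC = 10111100 (10xxxxxx ✓), payload 111100.
Byte 4: 0xB2 = 10110010 (10xxxxxx ✓), payload 110010.
Concatenate: 000100110111100110010 = 0x26F32 (21 bits → U+26F32).

U+26F32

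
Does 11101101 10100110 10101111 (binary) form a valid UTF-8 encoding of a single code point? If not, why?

Structurally a 3-byte sequence; payload = 0xD9AF.
But 0xD9AF is in U+D800–U+DFFF, the surrogate range. Surrogates are not Unicode scalar values and are forbidden in UTF-8.

invalid (encodes a surrogate (U+D800–U+DFFF))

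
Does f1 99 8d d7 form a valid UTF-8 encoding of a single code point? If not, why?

Leading byte 0xF1 = 11110001 → 4-byte form.
Byte 4 is 0xD7 = 11010111, which is not 10xxxxxx — expected a continuation byte.

invalid (non-continuation byte where continuation expected)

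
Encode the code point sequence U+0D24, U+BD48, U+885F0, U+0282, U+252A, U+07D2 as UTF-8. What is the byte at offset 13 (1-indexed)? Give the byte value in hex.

1-indexed offset 13 is 0-indexed offset 12.
U+0D24 → 3-byte form E0 B4 A4 at offsets 0–2.
U+BD48 → 3-byte form EB B5 88 at offsets 3–5.
U+885F0 → 4-byte form F2 88 97 B0 at offsets 6–9.
U+0282 → 2-byte form CA 82 at offsets 10–11.
U+252A → 3-byte form E2 94 AA at offsets 12–14.
Offset 12 falls in char 5's range; it's byte 1 of E2 94 AA = 0xE2.

0xE2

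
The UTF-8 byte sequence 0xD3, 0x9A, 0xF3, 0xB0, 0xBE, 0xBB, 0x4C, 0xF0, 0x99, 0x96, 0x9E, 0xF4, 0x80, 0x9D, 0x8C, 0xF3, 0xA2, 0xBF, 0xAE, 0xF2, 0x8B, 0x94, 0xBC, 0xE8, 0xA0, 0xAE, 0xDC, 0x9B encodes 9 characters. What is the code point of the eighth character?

U+882E

Offset 0: leading byte 0xD3 = 11010011 → 2-byte char #1 = D3 9A.
Offset 2: leading byte 0xF3 = 11110011 → 4-byte char #2 = F3 B0 BE BB.
Offset 6: leading byte 0x4C = 01001100 → 1-byte char #3 = 4C.
Offset 7: leading byte 0xF0 = 11110000 → 4-byte char #4 = F0 99 96 9E.
Offset 11: leading byte 0xF4 = 11110100 → 4-byte char #5 = F4 80 9D 8C.
Offset 15: leading byte 0xF3 = 11110011 → 4-byte char #6 = F3 A2 BF AE.
Offset 19: leading byte 0xF2 = 11110010 → 4-byte char #7 = F2 8B 94 BC.
Offset 23: leading byte 0xE8 = 11101000 → 3-byte char #8 = E8 A0 AE.
Leading byte 0xE8 = 11101000 matches 1110xxxx → 3-byte sequence.
Byte 1: 0xE8 = 11101000, payload 1000 (4 bits).
Byte 2: 0xA0 = 10100000 (10xxxxxx ✓), payload 100000.
Byte 3: 0xAE = 10101110 (10xxxxxx ✓), payload 101110.
Concatenate: 1000100000101110 = 0x882E (16 bits → U+882E).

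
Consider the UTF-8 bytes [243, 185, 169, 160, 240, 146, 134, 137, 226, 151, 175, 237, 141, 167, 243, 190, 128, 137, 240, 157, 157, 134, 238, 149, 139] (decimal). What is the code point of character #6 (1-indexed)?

U+1D746

Offset 0: leading byte 0xF3 = 11110011 → 4-byte char #1 = F3 B9 A9 A0.
Offset 4: leading byte 0xF0 = 11110000 → 4-byte char #2 = F0 92 86 89.
Offset 8: leading byte 0xE2 = 11100010 → 3-byte char #3 = E2 97 AF.
Offset 11: leading byte 0xED = 11101101 → 3-byte char #4 = ED 8D A7.
Offset 14: leading byte 0xF3 = 11110011 → 4-byte char #5 = F3 BE 80 89.
Offset 18: leading byte 0xF0 = 11110000 → 4-byte char #6 = F0 9D 9D 86.
Leading byte 0xF0 = 11110000 matches 11110xxx → 4-byte sequence.
Byte 1: 0xF0 = 11110000, payload 000 (3 bits).
Byte 2: 0x9D = 10011101 (10xxxxxx ✓), payload 011101.
Byte 3: 0x9D = 10011101 (10xxxxxx ✓), payload 011101.
Byte 4: 0x86 = 10000110 (10xxxxxx ✓), payload 000110.
Concatenate: 000011101011101000110 = 0x1D746 (21 bits → U+1D746).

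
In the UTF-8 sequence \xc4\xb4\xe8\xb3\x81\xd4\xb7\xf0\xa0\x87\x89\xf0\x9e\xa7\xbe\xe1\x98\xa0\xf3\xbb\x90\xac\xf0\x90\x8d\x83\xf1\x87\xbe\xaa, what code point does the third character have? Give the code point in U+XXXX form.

Offset 0: leading byte 0xC4 = 11000100 → 2-byte char #1 = C4 B4.
Offset 2: leading byte 0xE8 = 11101000 → 3-byte char #2 = E8 B3 81.
Offset 5: leading byte 0xD4 = 11010100 → 2-byte char #3 = D4 B7.
Leading byte 0xD4 = 11010100 matches 110xxxxx → 2-byte sequence.
Byte 1: 0xD4 = 11010100, payload 10100 (5 bits).
Byte 2: 0xB7 = 10110111 (10xxxxxx ✓), payload 110111.
Concatenate: 10100110111 = 0x537 (11 bits → U+0537).

U+0537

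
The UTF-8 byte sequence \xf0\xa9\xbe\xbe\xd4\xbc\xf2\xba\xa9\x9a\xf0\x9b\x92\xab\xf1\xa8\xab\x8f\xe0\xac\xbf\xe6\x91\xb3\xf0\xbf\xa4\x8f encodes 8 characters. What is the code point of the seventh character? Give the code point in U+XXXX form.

Offset 0: leading byte 0xF0 = 11110000 → 4-byte char #1 = F0 A9 BE BE.
Offset 4: leading byte 0xD4 = 11010100 → 2-byte char #2 = D4 BC.
Offset 6: leading byte 0xF2 = 11110010 → 4-byte char #3 = F2 BA A9 9A.
Offset 10: leading byte 0xF0 = 11110000 → 4-byte char #4 = F0 9B 92 AB.
Offset 14: leading byte 0xF1 = 11110001 → 4-byte char #5 = F1 A8 AB 8F.
Offset 18: leading byte 0xE0 = 11100000 → 3-byte char #6 = E0 AC BF.
Offset 21: leading byte 0xE6 = 11100110 → 3-byte char #7 = E6 91 B3.
Leading byte 0xE6 = 11100110 matches 1110xxxx → 3-byte sequence.
Byte 1: 0xE6 = 11100110, payload 0110 (4 bits).
Byte 2: 0x91 = 10010001 (10xxxxxx ✓), payload 010001.
Byte 3: 0xB3 = 10110011 (10xxxxxx ✓), payload 110011.
Concatenate: 0110010001110011 = 0x6473 (16 bits → U+6473).

U+6473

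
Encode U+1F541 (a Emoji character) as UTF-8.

U+1F541 = 0x1F541 = 128321 decimal. In range U+10000–U+10FFFF → 4-byte form: 11110xxx 10xxxxxx 10xxxxxx 10xxxxxx.
Binary (21 bits): 000011111010101000001.
Split 3+6+6+6: 000 | 011111 | 010101 | 000001.
Byte 1: 11110000 = 0xF0.
Byte 2: 10011111 = 0x9F.
Byte 3: 10010101 = 0x95.
Byte 4: 10000001 = 0x81.

F0 9F 95 81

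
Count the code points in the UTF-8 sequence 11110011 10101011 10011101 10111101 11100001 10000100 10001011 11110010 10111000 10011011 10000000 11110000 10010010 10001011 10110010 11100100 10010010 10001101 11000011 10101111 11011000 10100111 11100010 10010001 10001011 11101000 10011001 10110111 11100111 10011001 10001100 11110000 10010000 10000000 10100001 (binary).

11

Byte at offset 0: 0xF3 = 11110011 → 4-byte char (#1). Advance 4.
Byte at offset 4: 0xE1 = 11100001 → 3-byte char (#2). Advance 3.
Byte at offset 7: 0xF2 = 11110010 → 4-byte char (#3). Advance 4.
Byte at offset 11: 0xF0 = 11110000 → 4-byte char (#4). Advance 4.
Byte at offset 15: 0xE4 = 11100100 → 3-byte char (#5). Advance 3.
Byte at offset 18: 0xC3 = 11000011 → 2-byte char (#6). Advance 2.
Byte at offset 20: 0xD8 = 11011000 → 2-byte char (#7). Advance 2.
Byte at offset 22: 0xE2 = 11100010 → 3-byte char (#8). Advance 3.
Byte at offset 25: 0xE8 = 11101000 → 3-byte char (#9). Advance 3.
Byte at offset 28: 0xE7 = 11100111 → 3-byte char (#10). Advance 3.
Byte at offset 31: 0xF0 = 11110000 → 4-byte char (#11). Advance 4.
Reached end at offset 35 after 11 code points.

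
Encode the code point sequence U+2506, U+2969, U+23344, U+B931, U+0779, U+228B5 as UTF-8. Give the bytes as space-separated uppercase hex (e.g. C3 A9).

E2 94 86 E2 A5 A9 F0 A3 8D 84 EB A4 B1 DD B9 F0 A2 A2 B5

U+2506: 3-byte form → E2 94 86.
U+2969: 3-byte form → E2 A5 A9.
U+23344: 4-byte form → F0 A3 8D 84.
U+B931: 3-byte form → EB A4 B1.
U+0779: 2-byte form → DD B9.
U+228B5: 4-byte form → F0 A2 A2 B5.
Concatenated (19 bytes): E2 94 86 E2 A5 A9 F0 A3 8D 84 EB A4 B1 DD B9 F0 A2 A2 B5.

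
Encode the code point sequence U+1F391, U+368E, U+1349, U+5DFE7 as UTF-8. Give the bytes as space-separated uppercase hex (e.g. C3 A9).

U+1F391: 4-byte form → F0 9F 8E 91.
U+368E: 3-byte form → E3 9A 8E.
U+1349: 3-byte form → E1 8D 89.
U+5DFE7: 4-byte form → F1 9D BF A7.
Concatenated (14 bytes): F0 9F 8E 91 E3 9A 8E E1 8D 89 F1 9D BF A7.

F0 9F 8E 91 E3 9A 8E E1 8D 89 F1 9D BF A7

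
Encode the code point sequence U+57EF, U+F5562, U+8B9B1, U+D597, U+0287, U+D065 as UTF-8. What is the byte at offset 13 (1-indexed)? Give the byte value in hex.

0x96

1-indexed offset 13 is 0-indexed offset 12.
U+57EF → 3-byte form E5 9F AF at offsets 0–2.
U+F5562 → 4-byte form F3 B5 95 A2 at offsets 3–6.
U+8B9B1 → 4-byte form F2 8B A6 B1 at offsets 7–10.
U+D597 → 3-byte form ED 96 97 at offsets 11–13.
Offset 12 falls in char 4's range; it's byte 2 of ED 96 97 = 0x96.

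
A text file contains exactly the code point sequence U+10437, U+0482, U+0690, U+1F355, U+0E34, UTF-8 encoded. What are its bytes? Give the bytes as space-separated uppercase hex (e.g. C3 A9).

U+10437: 4-byte form → F0 90 90 B7.
U+0482: 2-byte form → D2 82.
U+0690: 2-byte form → DA 90.
U+1F355: 4-byte form → F0 9F 8D 95.
U+0E34: 3-byte form → E0 B8 B4.
Concatenated (15 bytes): F0 90 90 B7 D2 82 DA 90 F0 9F 8D 95 E0 B8 B4.

F0 90 90 B7 D2 82 DA 90 F0 9F 8D 95 E0 B8 B4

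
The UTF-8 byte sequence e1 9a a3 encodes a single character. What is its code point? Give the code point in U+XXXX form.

U+16A3

Leading byte 0xE1 = 11100001 matches 1110xxxx → 3-byte sequence.
Byte 1: 0xE1 = 11100001, payload 0001 (4 bits).
Byte 2: 0x9A = 10011010 (10xxxxxx ✓), payload 011010.
Byte 3: 0xA3 = 10100011 (10xxxxxx ✓), payload 100011.
Concatenate: 0001011010100011 = 0x16A3 (16 bits → U+16A3).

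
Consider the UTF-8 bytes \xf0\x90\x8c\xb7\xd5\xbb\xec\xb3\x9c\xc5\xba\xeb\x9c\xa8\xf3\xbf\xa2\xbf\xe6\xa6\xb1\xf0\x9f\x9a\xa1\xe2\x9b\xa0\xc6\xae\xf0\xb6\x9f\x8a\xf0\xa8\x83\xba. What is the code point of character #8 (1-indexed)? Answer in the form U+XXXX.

U+1F6A1

Offset 0: leading byte 0xF0 = 11110000 → 4-byte char #1 = F0 90 8C B7.
Offset 4: leading byte 0xD5 = 11010101 → 2-byte char #2 = D5 BB.
Offset 6: leading byte 0xEC = 11101100 → 3-byte char #3 = EC B3 9C.
Offset 9: leading byte 0xC5 = 11000101 → 2-byte char #4 = C5 BA.
Offset 11: leading byte 0xEB = 11101011 → 3-byte char #5 = EB 9C A8.
Offset 14: leading byte 0xF3 = 11110011 → 4-byte char #6 = F3 BF A2 BF.
Offset 18: leading byte 0xE6 = 11100110 → 3-byte char #7 = E6 A6 B1.
Offset 21: leading byte 0xF0 = 11110000 → 4-byte char #8 = F0 9F 9A A1.
Leading byte 0xF0 = 11110000 matches 11110xxx → 4-byte sequence.
Byte 1: 0xF0 = 11110000, payload 000 (3 bits).
Byte 2: 0x9F = 10011111 (10xxxxxx ✓), payload 011111.
Byte 3: 0x9A = 10011010 (10xxxxxx ✓), payload 011010.
Byte 4: 0xA1 = 10100001 (10xxxxxx ✓), payload 100001.
Concatenate: 000011111011010100001 = 0x1F6A1 (21 bits → U+1F6A1).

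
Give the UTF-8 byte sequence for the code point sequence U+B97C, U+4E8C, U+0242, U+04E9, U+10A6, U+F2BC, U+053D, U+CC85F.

EB A5 BC E4 BA 8C C9 82 D3 A9 E1 82 A6 EF 8A BC D4 BD F3 8C A1 9F

U+B97C: 3-byte form → EB A5 BC.
U+4E8C: 3-byte form → E4 BA 8C.
U+0242: 2-byte form → C9 82.
U+04E9: 2-byte form → D3 A9.
U+10A6: 3-byte form → E1 82 A6.
U+F2BC: 3-byte form → EF 8A BC.
U+053D: 2-byte form → D4 BD.
U+CC85F: 4-byte form → F3 8C A1 9F.
Concatenated (22 bytes): EB A5 BC E4 BA 8C C9 82 D3 A9 E1 82 A6 EF 8A BC D4 BD F3 8C A1 9F.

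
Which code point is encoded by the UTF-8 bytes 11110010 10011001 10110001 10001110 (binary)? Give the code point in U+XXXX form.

Leading byte 0xF2 = 11110010 matches 11110xxx → 4-byte sequence.
Byte 1: 0xF2 = 11110010, payload 010 (3 bits).
Byte 2: 0x99 = 10011001 (10xxxxxx ✓), payload 011001.
Byte 3: 0xB1 = 10110001 (10xxxxxx ✓), payload 110001.
Byte 4: 0x8E = 10001110 (10xxxxxx ✓), payload 001110.
Concatenate: 010011001110001001110 = 0x99C4E (21 bits → U+99C4E).

U+99C4E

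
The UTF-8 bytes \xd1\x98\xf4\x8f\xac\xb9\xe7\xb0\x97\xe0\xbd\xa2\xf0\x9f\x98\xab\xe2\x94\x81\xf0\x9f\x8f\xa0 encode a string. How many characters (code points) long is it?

7

Byte at offset 0: 0xD1 = 11010001 → 2-byte char (#1). Advance 2.
Byte at offset 2: 0xF4 = 11110100 → 4-byte char (#2). Advance 4.
Byte at offset 6: 0xE7 = 11100111 → 3-byte char (#3). Advance 3.
Byte at offset 9: 0xE0 = 11100000 → 3-byte char (#4). Advance 3.
Byte at offset 12: 0xF0 = 11110000 → 4-byte char (#5). Advance 4.
Byte at offset 16: 0xE2 = 11100010 → 3-byte char (#6). Advance 3.
Byte at offset 19: 0xF0 = 11110000 → 4-byte char (#7). Advance 4.
Reached end at offset 23 after 7 code points.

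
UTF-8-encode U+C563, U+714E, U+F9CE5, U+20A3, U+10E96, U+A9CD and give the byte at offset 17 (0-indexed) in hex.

0xEA

U+C563 → 3-byte form EC 95 A3 at offsets 0–2.
U+714E → 3-byte form E7 85 8E at offsets 3–5.
U+F9CE5 → 4-byte form F3 B9 B3 A5 at offsets 6–9.
U+20A3 → 3-byte form E2 82 A3 at offsets 10–12.
U+10E96 → 4-byte form F0 90 BA 96 at offsets 13–16.
U+A9CD → 3-byte form EA A7 8D at offsets 17–19.
Offset 17 falls in char 6's range; it's byte 1 of EA A7 8D = 0xEA.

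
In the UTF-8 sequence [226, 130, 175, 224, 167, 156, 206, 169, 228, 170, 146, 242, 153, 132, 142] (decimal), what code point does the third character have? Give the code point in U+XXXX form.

Offset 0: leading byte 0xE2 = 11100010 → 3-byte char #1 = E2 82 AF.
Offset 3: leading byte 0xE0 = 11100000 → 3-byte char #2 = E0 A7 9C.
Offset 6: leading byte 0xCE = 11001110 → 2-byte char #3 = CE A9.
Leading byte 0xCE = 11001110 matches 110xxxxx → 2-byte sequence.
Byte 1: 0xCE = 11001110, payload 01110 (5 bits).
Byte 2: 0xA9 = 10101001 (10xxxxxx ✓), payload 101001.
Concatenate: 01110101001 = 0x3A9 (11 bits → U+03A9).

U+03A9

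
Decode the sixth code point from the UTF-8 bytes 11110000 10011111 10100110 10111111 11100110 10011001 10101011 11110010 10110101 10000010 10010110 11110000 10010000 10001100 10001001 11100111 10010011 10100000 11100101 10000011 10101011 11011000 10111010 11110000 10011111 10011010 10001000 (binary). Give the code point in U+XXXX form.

Offset 0: leading byte 0xF0 = 11110000 → 4-byte char #1 = F0 9F A6 BF.
Offset 4: leading byte 0xE6 = 11100110 → 3-byte char #2 = E6 99 AB.
Offset 7: leading byte 0xF2 = 11110010 → 4-byte char #3 = F2 B5 82 96.
Offset 11: leading byte 0xF0 = 11110000 → 4-byte char #4 = F0 90 8C 89.
Offset 15: leading byte 0xE7 = 11100111 → 3-byte char #5 = E7 93 A0.
Offset 18: leading byte 0xE5 = 11100101 → 3-byte char #6 = E5 83 AB.
Leading byte 0xE5 = 11100101 matches 1110xxxx → 3-byte sequence.
Byte 1: 0xE5 = 11100101, payload 0101 (4 bits).
Byte 2: 0x83 = 10000011 (10xxxxxx ✓), payload 000011.
Byte 3: 0xAB = 10101011 (10xxxxxx ✓), payload 101011.
Concatenate: 0101000011101011 = 0x50EB (16 bits → U+50EB).

U+50EB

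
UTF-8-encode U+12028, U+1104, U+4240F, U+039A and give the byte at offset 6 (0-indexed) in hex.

0x84

U+12028 → 4-byte form F0 92 80 A8 at offsets 0–3.
U+1104 → 3-byte form E1 84 84 at offsets 4–6.
Offset 6 falls in char 2's range; it's byte 3 of E1 84 84 = 0x84.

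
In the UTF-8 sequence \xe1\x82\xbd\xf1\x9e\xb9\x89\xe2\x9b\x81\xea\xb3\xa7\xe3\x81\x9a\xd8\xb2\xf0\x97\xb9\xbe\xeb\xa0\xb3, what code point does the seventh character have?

U+17E7E

Offset 0: leading byte 0xE1 = 11100001 → 3-byte char #1 = E1 82 BD.
Offset 3: leading byte 0xF1 = 11110001 → 4-byte char #2 = F1 9E B9 89.
Offset 7: leading byte 0xE2 = 11100010 → 3-byte char #3 = E2 9B 81.
Offset 10: leading byte 0xEA = 11101010 → 3-byte char #4 = EA B3 A7.
Offset 13: leading byte 0xE3 = 11100011 → 3-byte char #5 = E3 81 9A.
Offset 16: leading byte 0xD8 = 11011000 → 2-byte char #6 = D8 B2.
Offset 18: leading byte 0xF0 = 11110000 → 4-byte char #7 = F0 97 B9 BE.
Leading byte 0xF0 = 11110000 matches 11110xxx → 4-byte sequence.
Byte 1: 0xF0 = 11110000, payload 000 (3 bits).
Byte 2: 0x97 = 10010111 (10xxxxxx ✓), payload 010111.
Byte 3: 0xB9 = 10111001 (10xxxxxx ✓), payload 111001.
Byte 4: 0xBE = 10111110 (10xxxxxx ✓), payload 111110.
Concatenate: 000010111111001111110 = 0x17E7E (21 bits → U+17E7E).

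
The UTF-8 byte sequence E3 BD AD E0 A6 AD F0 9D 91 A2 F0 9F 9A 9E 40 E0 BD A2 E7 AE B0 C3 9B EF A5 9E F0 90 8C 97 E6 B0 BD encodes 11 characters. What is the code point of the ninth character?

U+F95E

Offset 0: leading byte 0xE3 = 11100011 → 3-byte char #1 = E3 BD AD.
Offset 3: leading byte 0xE0 = 11100000 → 3-byte char #2 = E0 A6 AD.
Offset 6: leading byte 0xF0 = 11110000 → 4-byte char #3 = F0 9D 91 A2.
Offset 10: leading byte 0xF0 = 11110000 → 4-byte char #4 = F0 9F 9A 9E.
Offset 14: leading byte 0x40 = 01000000 → 1-byte char #5 = 40.
Offset 15: leading byte 0xE0 = 11100000 → 3-byte char #6 = E0 BD A2.
Offset 18: leading byte 0xE7 = 11100111 → 3-byte char #7 = E7 AE B0.
Offset 21: leading byte 0xC3 = 11000011 → 2-byte char #8 = C3 9B.
Offset 23: leading byte 0xEF = 11101111 → 3-byte char #9 = EF A5 9E.
Leading byte 0xEF = 11101111 matches 1110xxxx → 3-byte sequence.
Byte 1: 0xEF = 11101111, payload 1111 (4 bits).
Byte 2: 0xA5 = 10100101 (10xxxxxx ✓), payload 100101.
Byte 3: 0x9E = 10011110 (10xxxxxx ✓), payload 011110.
Concatenate: 1111100101011110 = 0xF95E (16 bits → U+F95E).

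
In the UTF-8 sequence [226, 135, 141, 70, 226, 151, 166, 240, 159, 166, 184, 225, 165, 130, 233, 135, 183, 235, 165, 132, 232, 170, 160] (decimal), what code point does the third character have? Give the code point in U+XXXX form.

U+25E6

Offset 0: leading byte 0xE2 = 11100010 → 3-byte char #1 = E2 87 8D.
Offset 3: leading byte 0x46 = 01000110 → 1-byte char #2 = 46.
Offset 4: leading byte 0xE2 = 11100010 → 3-byte char #3 = E2 97 A6.
Leading byte 0xE2 = 11100010 matches 1110xxxx → 3-byte sequence.
Byte 1: 0xE2 = 11100010, payload 0010 (4 bits).
Byte 2: 0x97 = 10010111 (10xxxxxx ✓), payload 010111.
Byte 3: 0xA6 = 10100110 (10xxxxxx ✓), payload 100110.
Concatenate: 0010010111100110 = 0x25E6 (16 bits → U+25E6).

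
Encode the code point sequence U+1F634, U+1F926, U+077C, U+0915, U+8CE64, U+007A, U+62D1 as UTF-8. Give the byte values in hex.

U+1F634: 4-byte form → F0 9F 98 B4.
U+1F926: 4-byte form → F0 9F A4 A6.
U+077C: 2-byte form → DD BC.
U+0915: 3-byte form → E0 A4 95.
U+8CE64: 4-byte form → F2 8C B9 A4.
U+007A: 1-byte form → 7A.
U+62D1: 3-byte form → E6 8B 91.
Concatenated (21 bytes): F0 9F 98 B4 F0 9F A4 A6 DD BC E0 A4 95 F2 8C B9 A4 7A E6 8B 91.

F0 9F 98 B4 F0 9F A4 A6 DD BC E0 A4 95 F2 8C B9 A4 7A E6 8B 91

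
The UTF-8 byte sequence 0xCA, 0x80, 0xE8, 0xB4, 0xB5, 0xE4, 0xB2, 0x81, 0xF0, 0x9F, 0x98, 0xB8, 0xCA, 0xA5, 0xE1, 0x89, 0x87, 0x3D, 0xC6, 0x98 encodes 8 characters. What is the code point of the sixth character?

U+1247

Offset 0: leading byte 0xCA = 11001010 → 2-byte char #1 = CA 80.
Offset 2: leading byte 0xE8 = 11101000 → 3-byte char #2 = E8 B4 B5.
Offset 5: leading byte 0xE4 = 11100100 → 3-byte char #3 = E4 B2 81.
Offset 8: leading byte 0xF0 = 11110000 → 4-byte char #4 = F0 9F 98 B8.
Offset 12: leading byte 0xCA = 11001010 → 2-byte char #5 = CA A5.
Offset 14: leading byte 0xE1 = 11100001 → 3-byte char #6 = E1 89 87.
Leading byte 0xE1 = 11100001 matches 1110xxxx → 3-byte sequence.
Byte 1: 0xE1 = 11100001, payload 0001 (4 bits).
Byte 2: 0x89 = 10001001 (10xxxxxx ✓), payload 001001.
Byte 3: 0x87 = 10000111 (10xxxxxx ✓), payload 000111.
Concatenate: 0001001001000111 = 0x1247 (16 bits → U+1247).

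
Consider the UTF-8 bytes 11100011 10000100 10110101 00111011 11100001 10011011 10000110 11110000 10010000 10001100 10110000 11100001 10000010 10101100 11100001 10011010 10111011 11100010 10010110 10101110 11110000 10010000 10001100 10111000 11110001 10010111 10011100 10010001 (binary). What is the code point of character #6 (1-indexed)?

U+16BB

Offset 0: leading byte 0xE3 = 11100011 → 3-byte char #1 = E3 84 B5.
Offset 3: leading byte 0x3B = 00111011 → 1-byte char #2 = 3B.
Offset 4: leading byte 0xE1 = 11100001 → 3-byte char #3 = E1 9B 86.
Offset 7: leading byte 0xF0 = 11110000 → 4-byte char #4 = F0 90 8C B0.
Offset 11: leading byte 0xE1 = 11100001 → 3-byte char #5 = E1 82 AC.
Offset 14: leading byte 0xE1 = 11100001 → 3-byte char #6 = E1 9A BB.
Leading byte 0xE1 = 11100001 matches 1110xxxx → 3-byte sequence.
Byte 1: 0xE1 = 11100001, payload 0001 (4 bits).
Byte 2: 0x9A = 10011010 (10xxxxxx ✓), payload 011010.
Byte 3: 0xBB = 10111011 (10xxxxxx ✓), payload 111011.
Concatenate: 0001011010111011 = 0x16BB (16 bits → U+16BB).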